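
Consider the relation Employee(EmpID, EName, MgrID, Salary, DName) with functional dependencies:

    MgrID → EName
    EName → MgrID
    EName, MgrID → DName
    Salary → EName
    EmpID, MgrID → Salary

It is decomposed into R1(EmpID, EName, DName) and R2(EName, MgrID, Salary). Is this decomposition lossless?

Common attributes: R1 ∩ R2 = {EName}.
Closure of {EName}: EName → MgrID applies, adding MgrID; EName, MgrID → DName applies, adding DName. So (EName)⁺ = {EName, MgrID, DName}.
The closure contains neither all of R1 = {EmpID, EName, DName} nor all of R2 = {EName, MgrID, Salary}, so the common attributes are not a superkey of either fragment. The join is lossy.

No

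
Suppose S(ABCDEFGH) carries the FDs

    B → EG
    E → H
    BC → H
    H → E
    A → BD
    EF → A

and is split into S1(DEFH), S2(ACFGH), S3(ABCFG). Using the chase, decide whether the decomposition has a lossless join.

Yes

Chase test. Columns are ABCDEFGH; row i has aⱼ where attribute j ∈ Si, else bᵢⱼ.
Initial tableau (one row per fragment):
  row 1: b11 b12 b13 a4 a5 a6 b17 a8
  row 2: a1 b22 a3 b24 b25 a6 a7 a8
  row 3: a1 a2 a3 b34 b35 a6 a7 b38
Rows 1 and 2 agree on H; apply H→E and equate their E entries.
Rows 2 and 3 agree on A; apply A→BD and equate their BD entries.
Rows 1 and 2 agree on EF; apply EF→A and equate their A entries.
Rows 2 and 3 agree on B; apply B→EG and equate their EG entries.
Rows 1 and 3 agree on E; apply E→H and equate their H entries.
Rows 1 and 2 agree on A; apply A→BD and equate their BD entries.
Rows 1 and 2 agree on B; apply B→EG and equate their EG entries.
Row 2 is now all distinguished symbols — the join is lossless.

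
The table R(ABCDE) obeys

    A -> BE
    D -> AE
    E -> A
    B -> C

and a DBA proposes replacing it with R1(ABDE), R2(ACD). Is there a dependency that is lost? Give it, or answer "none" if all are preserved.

Check B → C: no single fragment contains all of {BC}, and the restricted closure of {B} across the fragments never reaches {C}.
A → BE is preserved.
D → AE is preserved.
E → A is preserved.

B -> C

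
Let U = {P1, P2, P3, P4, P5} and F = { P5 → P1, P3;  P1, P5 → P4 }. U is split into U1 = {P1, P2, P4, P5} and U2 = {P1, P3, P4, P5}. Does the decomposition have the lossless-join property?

Common attributes: U1 ∩ U2 = {P1, P4, P5}.
Closure of {P1, P4, P5}: P5 → P1, P3 applies, adding P3. So (P1, P4, P5)⁺ = {P1, P3, P4, P5}.
This closure contains every attribute of U2, so U1 ∩ U2 → U2. The join is lossless.

Yes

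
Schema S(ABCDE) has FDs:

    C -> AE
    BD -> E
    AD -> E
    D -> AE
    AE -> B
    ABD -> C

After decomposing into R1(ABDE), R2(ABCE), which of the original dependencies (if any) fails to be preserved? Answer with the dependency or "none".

ABD -> C

Check ABD → C: no single fragment contains all of {ABCD}, and the restricted closure of {ABD} across the fragments never reaches {C}.
C → AE is preserved.
BD → E is preserved.
AD → E is preserved.
D → AE is preserved.
AE → B is preserved.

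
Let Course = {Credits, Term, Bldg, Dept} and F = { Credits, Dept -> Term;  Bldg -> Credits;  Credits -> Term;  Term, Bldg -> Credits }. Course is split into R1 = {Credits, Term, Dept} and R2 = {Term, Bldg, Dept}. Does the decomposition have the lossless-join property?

Common attributes: R1 ∩ R2 = {Term, Dept}.
No dependency enlarges {Term, Dept}, so (Term, Dept)⁺ = {Term, Dept}.
The closure contains neither all of R1 = {Credits, Term, Dept} nor all of R2 = {Term, Bldg, Dept}, so the common attributes are not a superkey of either fragment. The join is lossy.

No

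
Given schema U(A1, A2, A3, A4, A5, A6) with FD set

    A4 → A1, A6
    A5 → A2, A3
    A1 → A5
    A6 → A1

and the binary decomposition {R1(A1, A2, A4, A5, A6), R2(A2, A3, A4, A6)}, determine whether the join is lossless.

Yes

Common attributes: R1 ∩ R2 = {A2, A4, A6}.
Closure of {A2, A4, A6}: A4 → A1, A6 applies, adding A1; A1 → A5 applies, adding A5; A5 → A2, A3 applies, adding A3. So (A2, A4, A6)⁺ = {A1, A2, A3, A4, A5, A6}.
This closure contains every attribute of R1, so R1 ∩ R2 → R1. The join is lossless.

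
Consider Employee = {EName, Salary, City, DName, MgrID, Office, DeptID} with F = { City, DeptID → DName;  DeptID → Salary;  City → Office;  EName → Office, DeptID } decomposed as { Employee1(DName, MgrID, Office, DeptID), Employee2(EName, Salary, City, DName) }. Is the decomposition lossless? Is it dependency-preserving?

Lossless test: (DName)⁺ = {DName}, which is a superkey of neither fragment — lossy.
Dependency preservation: the restricted closure of {City, DeptID} across the fragments never reaches {DName}, so City, DeptID → DName cannot be enforced without a join — not preserved.

lossy and not dependency-preserving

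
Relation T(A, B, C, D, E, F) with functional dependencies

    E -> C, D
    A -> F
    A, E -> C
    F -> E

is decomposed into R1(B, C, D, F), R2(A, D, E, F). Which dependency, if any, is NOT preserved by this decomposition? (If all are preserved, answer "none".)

Check E → C, D: no single fragment contains all of {C, D, E}, and the restricted closure of {E} across the fragments never reaches {C, D}.
A → F is preserved.
A, E → C is preserved.
F → E is preserved.

E -> C, D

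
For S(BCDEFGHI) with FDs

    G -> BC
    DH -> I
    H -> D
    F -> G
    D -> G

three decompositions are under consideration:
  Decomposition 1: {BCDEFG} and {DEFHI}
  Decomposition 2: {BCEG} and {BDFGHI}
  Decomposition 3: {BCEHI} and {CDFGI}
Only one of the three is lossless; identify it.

Decomposition 1

Decomposition 1: common = {DEF}, closure = {BCDEFG} → lossless.
Decomposition 2: common = {BG}, closure = {BCG} → lossy.
Decomposition 3: common = {CI}, closure = {CI} → lossy.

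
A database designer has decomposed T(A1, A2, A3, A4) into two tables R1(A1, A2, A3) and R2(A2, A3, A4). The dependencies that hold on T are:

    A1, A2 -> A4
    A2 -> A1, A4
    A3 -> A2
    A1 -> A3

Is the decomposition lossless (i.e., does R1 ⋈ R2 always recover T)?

Yes

Common attributes: R1 ∩ R2 = {A2, A3}.
Closure of {A2, A3}: A2 → A1, A4 applies, adding A1, A4. So (A2, A3)⁺ = {A1, A2, A3, A4}.
This closure contains every attribute of R1, so R1 ∩ R2 → R1. The join is lossless.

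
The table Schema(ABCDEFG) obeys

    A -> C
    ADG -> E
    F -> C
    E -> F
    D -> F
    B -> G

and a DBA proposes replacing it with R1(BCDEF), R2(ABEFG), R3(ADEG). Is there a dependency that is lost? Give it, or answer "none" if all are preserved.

Check A → C: no single fragment contains all of {AC}, and the restricted closure of {A} across the fragments never reaches {C}.
ADG → E is preserved.
F → C is preserved.
E → F is preserved.
D → F is preserved.
B → G is preserved.

A -> C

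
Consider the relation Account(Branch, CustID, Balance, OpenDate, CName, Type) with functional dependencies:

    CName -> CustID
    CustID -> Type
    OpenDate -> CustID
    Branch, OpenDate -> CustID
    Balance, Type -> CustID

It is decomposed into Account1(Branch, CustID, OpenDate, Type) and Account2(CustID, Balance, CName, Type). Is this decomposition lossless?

No

Common attributes: Account1 ∩ Account2 = {CustID, Type}.
No dependency enlarges {CustID, Type}, so (CustID, Type)⁺ = {CustID, Type}.
The closure contains neither all of Account1 = {Branch, CustID, OpenDate, Type} nor all of Account2 = {CustID, Balance, CName, Type}, so the common attributes are not a superkey of either fragment. The join is lossy.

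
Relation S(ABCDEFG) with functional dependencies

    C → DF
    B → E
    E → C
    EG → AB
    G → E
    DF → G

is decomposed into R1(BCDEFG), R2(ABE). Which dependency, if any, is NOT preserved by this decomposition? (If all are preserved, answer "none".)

none

C → DF lies within R1.
B → E lies within R1.
E → C lies within R1.
EG → AB: restricted closure across fragments reaches AB.
G → E lies within R1.
DF → G lies within R1.
Every dependency is enforceable on the fragments, so the decomposition is dependency-preserving.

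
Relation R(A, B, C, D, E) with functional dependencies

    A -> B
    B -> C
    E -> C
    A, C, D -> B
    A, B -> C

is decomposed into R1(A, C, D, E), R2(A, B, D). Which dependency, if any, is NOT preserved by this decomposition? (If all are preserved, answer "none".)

Check B → C: no single fragment contains all of {B, C}, and the restricted closure of {B} across the fragments never reaches {C}.
A → B is preserved.
E → C is preserved.
A, C, D → B is preserved.
A, B → C is preserved.

B -> C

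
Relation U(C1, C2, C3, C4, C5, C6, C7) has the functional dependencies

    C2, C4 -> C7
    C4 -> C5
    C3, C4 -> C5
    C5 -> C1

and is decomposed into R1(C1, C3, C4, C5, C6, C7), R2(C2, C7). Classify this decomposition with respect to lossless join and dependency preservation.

lossy and not dependency-preserving

Lossless test: (C7)⁺ = {C7}, which is a superkey of neither fragment — lossy.
Dependency preservation: the restricted closure of {C2, C4} across the fragments never reaches {C7}, so C2, C4 → C7 cannot be enforced without a join — not preserved.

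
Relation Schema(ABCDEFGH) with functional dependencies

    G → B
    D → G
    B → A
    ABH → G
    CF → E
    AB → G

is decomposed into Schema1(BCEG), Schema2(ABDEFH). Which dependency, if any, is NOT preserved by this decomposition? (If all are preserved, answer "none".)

Check CF → E: no single fragment contains all of {CEF}, and the restricted closure of {CF} across the fragments never reaches {E}.
G → B is preserved.
D → G is preserved.
B → A is preserved.
ABH → G is preserved.
AB → G is preserved.

CF → E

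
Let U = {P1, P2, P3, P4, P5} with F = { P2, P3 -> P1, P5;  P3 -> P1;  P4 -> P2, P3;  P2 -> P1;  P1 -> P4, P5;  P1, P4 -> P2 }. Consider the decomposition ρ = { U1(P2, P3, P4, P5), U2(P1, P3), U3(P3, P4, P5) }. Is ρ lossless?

Yes

Chase test. Columns are P1, P2, P3, P4, P5; row i has aⱼ where attribute j ∈ Ui, else bᵢⱼ.
Initial tableau (one row per fragment):
  row 1: b11 a2 a3 a4 a5
  row 2: a1 b22 a3 b24 b25
  row 3: b31 b32 a3 a4 a5
Rows 1 and 2 agree on P3; apply P3→P1 and equate their P1 entries.
Rows 1 and 3 agree on P3; apply P3→P1 and equate their P1 entries.
Rows 1 and 3 agree on P4; apply P4→P2, P3 and equate their P2, P3 entries.
Rows 1 and 2 agree on P1; apply P1→P4, P5 and equate their P4, P5 entries.
Rows 1 and 2 agree on P1, P4; apply P1, P4→P2 and equate their P2 entries.
Row 1 is now all distinguished symbols — the join is lossless.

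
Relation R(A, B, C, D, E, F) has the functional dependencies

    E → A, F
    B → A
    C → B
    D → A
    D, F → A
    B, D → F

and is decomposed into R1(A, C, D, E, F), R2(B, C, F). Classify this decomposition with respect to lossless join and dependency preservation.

lossless but not dependency-preserving

Lossless test: (C, F)⁺ = {A, B, C, F}, which contains all of one fragment — lossless.
Dependency preservation: the restricted closure of {B} across the fragments never reaches {A}, so B → A cannot be enforced without a join — not preserved.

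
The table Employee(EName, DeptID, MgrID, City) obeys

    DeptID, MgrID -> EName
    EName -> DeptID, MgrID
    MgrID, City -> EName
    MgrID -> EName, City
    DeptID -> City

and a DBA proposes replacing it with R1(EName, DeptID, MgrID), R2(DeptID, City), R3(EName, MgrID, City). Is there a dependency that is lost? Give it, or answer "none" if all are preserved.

none

DeptID, MgrID → EName lies within R1.
EName → DeptID, MgrID lies within R1.
MgrID, City → EName lies within R3.
MgrID → EName, City lies within R3.
DeptID → City lies within R2.
Every dependency is enforceable on the fragments, so the decomposition is dependency-preserving.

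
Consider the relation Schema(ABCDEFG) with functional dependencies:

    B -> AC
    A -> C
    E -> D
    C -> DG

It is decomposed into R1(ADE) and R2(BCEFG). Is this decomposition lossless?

Common attributes: R1 ∩ R2 = {E}.
Closure of {E}: E → D applies, adding D. So (E)⁺ = {DE}.
The closure contains neither all of R1 = {ADE} nor all of R2 = {BCEFG}, so the common attributes are not a superkey of either fragment. The join is lossy.

No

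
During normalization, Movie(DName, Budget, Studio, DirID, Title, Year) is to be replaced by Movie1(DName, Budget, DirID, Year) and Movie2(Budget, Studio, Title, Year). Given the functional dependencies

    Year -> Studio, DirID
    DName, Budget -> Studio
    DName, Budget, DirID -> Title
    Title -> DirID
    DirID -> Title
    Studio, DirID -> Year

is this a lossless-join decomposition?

Yes

Common attributes: Movie1 ∩ Movie2 = {Budget, Year}.
Closure of {Budget, Year}: Year → Studio, DirID applies, adding Studio, DirID; DirID → Title applies, adding Title. So (Budget, Year)⁺ = {Budget, Studio, DirID, Title, Year}.
This closure contains every attribute of Movie2, so Movie1 ∩ Movie2 → Movie2. The join is lossless.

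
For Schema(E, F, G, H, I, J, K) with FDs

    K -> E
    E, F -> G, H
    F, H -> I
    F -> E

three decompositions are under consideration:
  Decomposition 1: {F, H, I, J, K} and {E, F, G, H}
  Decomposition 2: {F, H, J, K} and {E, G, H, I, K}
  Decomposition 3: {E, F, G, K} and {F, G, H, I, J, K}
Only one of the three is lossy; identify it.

Decomposition 2

Decomposition 1: common = {F, H}, closure = {E, F, G, H, I} → lossless.
Decomposition 2: common = {H, K}, closure = {E, H, K} → lossy.
Decomposition 3: common = {F, G, K}, closure = {E, F, G, H, I, K} → lossless.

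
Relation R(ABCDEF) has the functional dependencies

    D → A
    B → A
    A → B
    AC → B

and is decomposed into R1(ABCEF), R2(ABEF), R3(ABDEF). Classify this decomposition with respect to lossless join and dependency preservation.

lossy but dependency-preserving

Lossless test (chase): applying each FD to every pair of rows produces no changes in the tableau, so no row becomes fully distinguished — the join is lossy.
Dependency preservation: every FD's attributes lie within a single fragment, so each can be enforced locally — preserved.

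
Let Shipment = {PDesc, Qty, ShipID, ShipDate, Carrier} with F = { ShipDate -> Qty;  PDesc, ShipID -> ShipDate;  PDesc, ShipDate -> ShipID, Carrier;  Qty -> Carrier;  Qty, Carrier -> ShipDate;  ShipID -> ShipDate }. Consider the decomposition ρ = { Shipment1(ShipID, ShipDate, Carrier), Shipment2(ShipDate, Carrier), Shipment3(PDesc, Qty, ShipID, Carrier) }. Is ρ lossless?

Yes

Chase test. Columns are PDesc, Qty, ShipID, ShipDate, Carrier; row i has aⱼ where attribute j ∈ Shipmenti, else bᵢⱼ.
Initial tableau (one row per fragment):
  row 1: b11 b12 a3 a4 a5
  row 2: b21 b22 b23 a4 a5
  row 3: a1 a2 a3 b34 a5
Rows 1 and 2 agree on ShipDate; apply ShipDate→Qty and equate their Qty entries.
Rows 1 and 3 agree on ShipID; apply ShipID→ShipDate and equate their ShipDate entries.
Rows 1 and 3 agree on ShipDate; apply ShipDate→Qty and equate their Qty entries.
Row 3 is now all distinguished symbols — the join is lossless.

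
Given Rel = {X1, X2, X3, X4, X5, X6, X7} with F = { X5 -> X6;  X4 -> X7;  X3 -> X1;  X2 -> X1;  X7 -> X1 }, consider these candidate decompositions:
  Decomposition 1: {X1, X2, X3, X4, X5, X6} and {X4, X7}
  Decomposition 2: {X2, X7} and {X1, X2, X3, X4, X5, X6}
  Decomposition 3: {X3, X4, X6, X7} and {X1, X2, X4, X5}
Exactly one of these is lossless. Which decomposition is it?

Decomposition 1: common = {X4}, closure = {X1, X4, X7} → lossless.
Decomposition 2: common = {X2}, closure = {X1, X2} → lossy.
Decomposition 3: common = {X4}, closure = {X1, X4, X7} → lossy.

Decomposition 1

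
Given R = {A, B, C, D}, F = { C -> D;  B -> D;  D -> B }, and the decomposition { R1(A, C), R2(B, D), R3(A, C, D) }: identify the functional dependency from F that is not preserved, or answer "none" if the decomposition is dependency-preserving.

none

C → D lies within R3.
B → D lies within R2.
D → B lies within R2.
Every dependency is enforceable on the fragments, so the decomposition is dependency-preserving.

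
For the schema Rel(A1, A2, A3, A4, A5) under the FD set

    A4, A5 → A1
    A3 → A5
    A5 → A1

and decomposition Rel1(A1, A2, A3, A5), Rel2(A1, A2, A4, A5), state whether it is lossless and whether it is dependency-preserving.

lossy but dependency-preserving

Lossless test: (A1, A2, A5)⁺ = {A1, A2, A5}, which is a superkey of neither fragment — lossy.
Dependency preservation: every FD's attributes lie within a single fragment, so each can be enforced locally — preserved.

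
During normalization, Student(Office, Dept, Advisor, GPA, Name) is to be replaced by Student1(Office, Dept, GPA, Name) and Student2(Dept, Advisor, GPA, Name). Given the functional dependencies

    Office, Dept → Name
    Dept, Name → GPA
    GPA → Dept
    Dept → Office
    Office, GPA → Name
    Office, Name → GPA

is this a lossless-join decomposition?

Yes

Common attributes: Student1 ∩ Student2 = {Dept, GPA, Name}.
Closure of {Dept, GPA, Name}: Dept → Office applies, adding Office. So (Dept, GPA, Name)⁺ = {Office, Dept, GPA, Name}.
This closure contains every attribute of Student1, so Student1 ∩ Student2 → Student1. The join is lossless.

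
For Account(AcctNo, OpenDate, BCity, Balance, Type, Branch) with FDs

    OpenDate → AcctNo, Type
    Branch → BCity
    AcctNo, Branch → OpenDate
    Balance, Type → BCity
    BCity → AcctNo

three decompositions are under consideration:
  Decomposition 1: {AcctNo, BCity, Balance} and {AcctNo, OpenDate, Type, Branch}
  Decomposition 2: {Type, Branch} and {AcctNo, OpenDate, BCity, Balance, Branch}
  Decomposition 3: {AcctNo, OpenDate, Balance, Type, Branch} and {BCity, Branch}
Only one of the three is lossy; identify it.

Decomposition 1: common = {AcctNo}, closure = {AcctNo} → lossy.
Decomposition 2: common = {Branch}, closure = {AcctNo, OpenDate, BCity, Type, Branch} → lossless.
Decomposition 3: common = {Branch}, closure = {AcctNo, OpenDate, BCity, Type, Branch} → lossless.

Decomposition 1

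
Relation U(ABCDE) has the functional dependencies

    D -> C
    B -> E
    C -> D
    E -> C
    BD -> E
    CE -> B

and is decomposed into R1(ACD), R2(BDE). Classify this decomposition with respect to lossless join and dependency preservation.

lossy but dependency-preserving

Lossless test: (D)⁺ = {CD}, which is a superkey of neither fragment — lossy.
Dependency preservation: E → C; CE → B are not contained in any single fragment, but the restricted closure of each left-hand side across the fragments still reaches the right-hand side; the remaining FDs each lie inside some fragment. All dependencies are preserved.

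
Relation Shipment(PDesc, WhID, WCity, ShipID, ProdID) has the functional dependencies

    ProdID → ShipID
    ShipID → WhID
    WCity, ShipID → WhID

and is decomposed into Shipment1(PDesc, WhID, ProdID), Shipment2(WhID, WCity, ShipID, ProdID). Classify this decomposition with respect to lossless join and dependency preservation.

lossy but dependency-preserving

Lossless test: (WhID, ProdID)⁺ = {WhID, ShipID, ProdID}, which is a superkey of neither fragment — lossy.
Dependency preservation: every FD's attributes lie within a single fragment, so each can be enforced locally — preserved.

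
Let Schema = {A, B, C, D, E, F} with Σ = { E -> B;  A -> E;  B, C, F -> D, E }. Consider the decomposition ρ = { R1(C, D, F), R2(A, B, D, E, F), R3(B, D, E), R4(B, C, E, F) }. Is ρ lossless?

Chase test. Columns are A, B, C, D, E, F; row i has aⱼ where attribute j ∈ Ri, else bᵢⱼ.
Initial tableau (one row per fragment):
  row 1: b11 b12 a3 a4 b15 a6
  row 2: a1 a2 b23 a4 a5 a6
  row 3: b31 a2 b33 a4 a5 b36
  row 4: b41 a2 a3 b44 a5 a6
No row becomes fully distinguished — the join is lossy.

No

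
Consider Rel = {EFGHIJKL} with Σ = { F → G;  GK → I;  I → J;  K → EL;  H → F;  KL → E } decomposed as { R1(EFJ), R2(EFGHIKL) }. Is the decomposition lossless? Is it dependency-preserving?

lossy and not dependency-preserving

Lossless test: (EF)⁺ = {EFG}, which is a superkey of neither fragment — lossy.
Dependency preservation: the restricted closure of {I} across the fragments never reaches {J}, so I → J cannot be enforced without a join — not preserved.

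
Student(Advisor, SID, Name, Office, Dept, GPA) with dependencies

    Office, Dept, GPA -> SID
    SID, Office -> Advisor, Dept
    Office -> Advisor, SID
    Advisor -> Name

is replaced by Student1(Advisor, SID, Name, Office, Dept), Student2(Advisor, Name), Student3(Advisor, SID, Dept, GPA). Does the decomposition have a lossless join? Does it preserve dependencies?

lossy but dependency-preserving

Lossless test (chase): Rows 1 and 3 agree on Advisor; apply Advisor→Name and equate their Name entries. No row becomes fully distinguished — the join is lossy.
Dependency preservation: Office, Dept, GPA → SID is not contained in any single fragment, but the restricted closure of its left-hand side across the fragments still reaches the right-hand side; the remaining FDs each lie inside some fragment. All dependencies are preserved.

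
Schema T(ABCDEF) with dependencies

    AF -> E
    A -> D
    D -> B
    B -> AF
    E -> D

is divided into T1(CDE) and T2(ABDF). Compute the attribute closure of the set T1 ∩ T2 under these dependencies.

T1 ∩ T2 = {D}.
D → B applies, adding B
B → AF applies, adding AF
AF → E applies, adding E
Closure: {ABDEF}.

ABDEF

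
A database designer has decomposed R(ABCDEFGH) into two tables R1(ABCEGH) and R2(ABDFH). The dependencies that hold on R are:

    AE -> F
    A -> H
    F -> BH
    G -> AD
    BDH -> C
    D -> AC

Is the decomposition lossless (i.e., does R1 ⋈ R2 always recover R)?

Common attributes: R1 ∩ R2 = {ABH}.
No dependency enlarges {ABH}, so (ABH)⁺ = {ABH}.
The closure contains neither all of R1 = {ABCEGH} nor all of R2 = {ABDFH}, so the common attributes are not a superkey of either fragment. The join is lossy.

No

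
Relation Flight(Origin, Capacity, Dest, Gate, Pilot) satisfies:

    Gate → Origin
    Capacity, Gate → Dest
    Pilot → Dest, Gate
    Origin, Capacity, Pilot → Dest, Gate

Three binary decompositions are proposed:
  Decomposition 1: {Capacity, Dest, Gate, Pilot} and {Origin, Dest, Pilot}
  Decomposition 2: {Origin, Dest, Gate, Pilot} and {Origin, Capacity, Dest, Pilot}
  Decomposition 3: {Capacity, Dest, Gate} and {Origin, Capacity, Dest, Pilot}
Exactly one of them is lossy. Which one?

Decomposition 1: common = {Dest, Pilot}, closure = {Origin, Dest, Gate, Pilot} → lossless.
Decomposition 2: common = {Origin, Dest, Pilot}, closure = {Origin, Dest, Gate, Pilot} → lossless.
Decomposition 3: common = {Capacity, Dest}, closure = {Capacity, Dest} → lossy.

Decomposition 3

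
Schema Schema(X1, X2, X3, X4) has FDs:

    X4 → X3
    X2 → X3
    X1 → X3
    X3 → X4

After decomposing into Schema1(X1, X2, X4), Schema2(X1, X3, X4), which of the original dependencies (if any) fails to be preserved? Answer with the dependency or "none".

X4 → X3 lies within Schema2.
X2 → X3: restricted closure across fragments reaches X3.
X1 → X3 lies within Schema2.
X3 → X4 lies within Schema2.
Every dependency is enforceable on the fragments, so the decomposition is dependency-preserving.

none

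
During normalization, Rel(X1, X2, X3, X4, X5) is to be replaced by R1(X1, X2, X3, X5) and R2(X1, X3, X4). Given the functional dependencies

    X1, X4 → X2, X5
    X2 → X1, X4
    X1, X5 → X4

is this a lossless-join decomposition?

No

Common attributes: R1 ∩ R2 = {X1, X3}.
No dependency enlarges {X1, X3}, so (X1, X3)⁺ = {X1, X3}.
The closure contains neither all of R1 = {X1, X2, X3, X5} nor all of R2 = {X1, X3, X4}, so the common attributes are not a superkey of either fragment. The join is lossy.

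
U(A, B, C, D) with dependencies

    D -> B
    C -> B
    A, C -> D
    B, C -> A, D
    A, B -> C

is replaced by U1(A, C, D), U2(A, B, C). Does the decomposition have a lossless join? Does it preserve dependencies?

Lossless test: (A, C)⁺ = {A, B, C, D}, which contains all of one fragment — lossless.
Dependency preservation: the restricted closure of {D} across the fragments never reaches {B}, so D → B cannot be enforced without a join — not preserved.

lossless but not dependency-preserving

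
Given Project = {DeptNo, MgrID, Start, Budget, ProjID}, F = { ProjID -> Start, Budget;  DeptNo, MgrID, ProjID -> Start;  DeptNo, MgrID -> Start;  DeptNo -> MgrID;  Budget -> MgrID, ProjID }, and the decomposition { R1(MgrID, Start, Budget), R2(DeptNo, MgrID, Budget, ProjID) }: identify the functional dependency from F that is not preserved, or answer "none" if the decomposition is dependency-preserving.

Check DeptNo, MgrID → Start: no single fragment contains all of {DeptNo, MgrID, Start}, and the restricted closure of {DeptNo, MgrID} across the fragments never reaches {Start}.
ProjID → Start, Budget is preserved.
DeptNo, MgrID, ProjID → Start is preserved.
DeptNo → MgrID is preserved.
Budget → MgrID, ProjID is preserved.

DeptNo, MgrID -> Start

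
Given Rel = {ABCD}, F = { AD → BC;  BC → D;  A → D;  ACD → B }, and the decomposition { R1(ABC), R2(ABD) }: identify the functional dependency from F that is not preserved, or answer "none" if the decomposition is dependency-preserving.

BC → D

Check BC → D: no single fragment contains all of {BCD}, and the restricted closure of {BC} across the fragments never reaches {D}.
AD → BC is preserved.
A → D is preserved.
ACD → B is preserved.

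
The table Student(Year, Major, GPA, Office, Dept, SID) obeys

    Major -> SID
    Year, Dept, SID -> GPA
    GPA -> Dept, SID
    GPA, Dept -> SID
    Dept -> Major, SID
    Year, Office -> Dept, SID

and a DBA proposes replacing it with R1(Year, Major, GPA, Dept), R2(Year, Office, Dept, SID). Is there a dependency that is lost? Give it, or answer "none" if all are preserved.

Check Major → SID: no single fragment contains all of {Major, SID}, and the restricted closure of {Major} across the fragments never reaches {SID}.
Year, Dept, SID → GPA is preserved.
GPA → Dept, SID is preserved.
GPA, Dept → SID is preserved.
Dept → Major, SID is preserved.
Year, Office → Dept, SID is preserved.

Major -> SID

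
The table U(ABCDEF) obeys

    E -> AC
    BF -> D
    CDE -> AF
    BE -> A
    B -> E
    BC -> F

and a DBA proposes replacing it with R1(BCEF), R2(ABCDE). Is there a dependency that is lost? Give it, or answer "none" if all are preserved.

Check CDE → AF: no single fragment contains all of {ACDEF}, and the restricted closure of {CDE} across the fragments never reaches {AF}.
E → AC is preserved.
BF → D is preserved.
BE → A is preserved.
B → E is preserved.
BC → F is preserved.

CDE -> AF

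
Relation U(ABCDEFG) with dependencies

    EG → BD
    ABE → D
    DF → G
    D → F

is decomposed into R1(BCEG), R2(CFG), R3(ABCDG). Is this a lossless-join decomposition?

No

Chase test. Columns are ABCDEFG; row i has aⱼ where attribute j ∈ Ri, else bᵢⱼ.
Initial tableau (one row per fragment):
  row 1: b11 a2 a3 b14 a5 b16 a7
  row 2: b21 b22 a3 b24 b25 a6 a7
  row 3: a1 a2 a3 a4 b35 b36 a7
No row becomes fully distinguished — the join is lossy.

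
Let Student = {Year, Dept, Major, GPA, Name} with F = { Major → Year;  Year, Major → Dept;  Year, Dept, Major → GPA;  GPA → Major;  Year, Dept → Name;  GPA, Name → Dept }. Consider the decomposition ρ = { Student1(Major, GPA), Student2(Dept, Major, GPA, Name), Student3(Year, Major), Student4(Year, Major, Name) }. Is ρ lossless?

Chase test. Columns are Year, Dept, Major, GPA, Name; row i has aⱼ where attribute j ∈ Studenti, else bᵢⱼ.
Initial tableau (one row per fragment):
  row 1: b11 b12 a3 a4 b15
  row 2: b21 a2 a3 a4 a5
  row 3: a1 b32 a3 b34 b35
  row 4: a1 b42 a3 b44 a5
Rows 1 and 2 agree on Major; apply Major→Year and equate their Year entries.
Rows 1 and 3 agree on Major; apply Major→Year and equate their Year entries.
Rows 1 and 2 agree on Year, Major; apply Year, Major→Dept and equate their Dept entries.
Rows 1 and 3 agree on Year, Major; apply Year, Major→Dept and equate their Dept entries.
Rows 1 and 4 agree on Year, Major; apply Year, Major→Dept and equate their Dept entries.
Rows 1 and 3 agree on Year, Dept, Major; apply Year, Dept, Major→GPA and equate their GPA entries.
Rows 1 and 4 agree on Year, Dept, Major; apply Year, Dept, Major→GPA and equate their GPA entries.
Rows 1 and 2 agree on Year, Dept; apply Year, Dept→Name and equate their Name entries.
Rows 1 and 3 agree on Year, Dept; apply Year, Dept→Name and equate their Name entries.
Row 1 is now all distinguished symbols — the join is lossless.

Yes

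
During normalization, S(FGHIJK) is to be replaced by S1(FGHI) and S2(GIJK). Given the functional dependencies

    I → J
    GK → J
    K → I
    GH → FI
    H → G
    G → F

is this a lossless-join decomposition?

Common attributes: S1 ∩ S2 = {GI}.
Closure of {GI}: I → J applies, adding J; G → F applies, adding F. So (GI)⁺ = {FGIJ}.
The closure contains neither all of S1 = {FGHI} nor all of S2 = {GIJK}, so the common attributes are not a superkey of either fragment. The join is lossy.

No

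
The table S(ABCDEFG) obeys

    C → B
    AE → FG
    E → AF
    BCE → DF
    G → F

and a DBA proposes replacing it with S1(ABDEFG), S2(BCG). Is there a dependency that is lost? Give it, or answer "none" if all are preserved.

BCE → DF

Check BCE → DF: no single fragment contains all of {BCDEF}, and the restricted closure of {BCE} across the fragments never reaches {DF}.
C → B is preserved.
AE → FG is preserved.
E → AF is preserved.
G → F is preserved.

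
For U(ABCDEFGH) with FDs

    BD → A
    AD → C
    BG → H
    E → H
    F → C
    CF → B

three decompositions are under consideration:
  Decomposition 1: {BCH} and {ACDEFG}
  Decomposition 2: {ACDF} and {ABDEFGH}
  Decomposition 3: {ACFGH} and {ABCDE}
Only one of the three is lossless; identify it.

Decomposition 2

Decomposition 1: common = {C}, closure = {C} → lossy.
Decomposition 2: common = {ADF}, closure = {ABCDF} → lossless.
Decomposition 3: common = {AC}, closure = {AC} → lossy.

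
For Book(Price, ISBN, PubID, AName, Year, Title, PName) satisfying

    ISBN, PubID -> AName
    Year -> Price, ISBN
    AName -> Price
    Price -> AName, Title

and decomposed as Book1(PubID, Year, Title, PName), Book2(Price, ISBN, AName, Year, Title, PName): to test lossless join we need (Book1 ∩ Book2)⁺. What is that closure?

Book1 ∩ Book2 = {Year, Title, PName}.
Year → Price, ISBN applies, adding Price, ISBN
Price → AName, Title applies, adding AName
Closure: {Price, ISBN, AName, Year, Title, PName}.

Price, ISBN, AName, Year, Title, PName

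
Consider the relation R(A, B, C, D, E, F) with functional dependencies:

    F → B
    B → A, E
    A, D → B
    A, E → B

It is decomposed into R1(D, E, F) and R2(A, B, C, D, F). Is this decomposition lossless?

Yes

Common attributes: R1 ∩ R2 = {D, F}.
Closure of {D, F}: F → B applies, adding B; B → A, E applies, adding A, E. So (D, F)⁺ = {A, B, D, E, F}.
This closure contains every attribute of R1, so R1 ∩ R2 → R1. The join is lossless.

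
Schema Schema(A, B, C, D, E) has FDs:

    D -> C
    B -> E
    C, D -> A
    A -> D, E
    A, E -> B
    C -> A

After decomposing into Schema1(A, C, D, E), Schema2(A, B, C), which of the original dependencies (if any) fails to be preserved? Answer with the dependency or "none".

B -> E

Check B → E: no single fragment contains all of {B, E}, and the restricted closure of {B} across the fragments never reaches {E}.
D → C is preserved.
C, D → A is preserved.
A → D, E is preserved.
A, E → B is preserved.
C → A is preserved.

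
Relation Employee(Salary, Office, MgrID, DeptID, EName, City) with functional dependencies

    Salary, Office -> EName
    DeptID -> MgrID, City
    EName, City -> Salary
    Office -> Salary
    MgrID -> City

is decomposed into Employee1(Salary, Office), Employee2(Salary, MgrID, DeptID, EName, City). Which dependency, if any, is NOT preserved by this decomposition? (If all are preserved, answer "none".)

Salary, Office -> EName

Check Salary, Office → EName: no single fragment contains all of {Salary, Office, EName}, and the restricted closure of {Salary, Office} across the fragments never reaches {EName}.
DeptID → MgrID, City is preserved.
EName, City → Salary is preserved.
Office → Salary is preserved.
MgrID → City is preserved.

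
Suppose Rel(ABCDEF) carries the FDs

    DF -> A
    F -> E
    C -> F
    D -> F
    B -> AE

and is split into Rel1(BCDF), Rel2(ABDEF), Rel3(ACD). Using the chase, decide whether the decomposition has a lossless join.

Yes

Chase test. Columns are ABCDEF; row i has aⱼ where attribute j ∈ Reli, else bᵢⱼ.
Initial tableau (one row per fragment):
  row 1: b11 a2 a3 a4 b15 a6
  row 2: a1 a2 b23 a4 a5 a6
  row 3: a1 b32 a3 a4 b35 b36
Rows 1 and 2 agree on DF; apply DF→A and equate their A entries.
Rows 1 and 2 agree on F; apply F→E and equate their E entries.
Rows 1 and 3 agree on C; apply C→F and equate their F entries.
Rows 1 and 3 agree on F; apply F→E and equate their E entries.
Row 1 is now all distinguished symbols — the join is lossless.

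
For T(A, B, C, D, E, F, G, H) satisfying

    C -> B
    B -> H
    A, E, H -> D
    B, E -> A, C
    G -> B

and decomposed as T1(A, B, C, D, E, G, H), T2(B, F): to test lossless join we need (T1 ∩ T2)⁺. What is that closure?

T1 ∩ T2 = {B}.
B → H applies, adding H
Closure: {B, H}.

B, H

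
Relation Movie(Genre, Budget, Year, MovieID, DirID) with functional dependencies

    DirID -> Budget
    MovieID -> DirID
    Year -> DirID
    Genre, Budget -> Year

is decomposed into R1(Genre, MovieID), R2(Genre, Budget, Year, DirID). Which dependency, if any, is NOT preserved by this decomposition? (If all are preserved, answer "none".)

Check MovieID → DirID: no single fragment contains all of {MovieID, DirID}, and the restricted closure of {MovieID} across the fragments never reaches {DirID}.
DirID → Budget is preserved.
Year → DirID is preserved.
Genre, Budget → Year is preserved.

MovieID -> DirID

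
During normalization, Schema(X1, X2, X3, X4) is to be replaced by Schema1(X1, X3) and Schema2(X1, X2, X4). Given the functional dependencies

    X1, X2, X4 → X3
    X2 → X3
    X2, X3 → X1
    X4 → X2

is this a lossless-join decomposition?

No

Common attributes: Schema1 ∩ Schema2 = {X1}.
No dependency enlarges {X1}, so (X1)⁺ = {X1}.
The closure contains neither all of Schema1 = {X1, X3} nor all of Schema2 = {X1, X2, X4}, so the common attributes are not a superkey of either fragment. The join is lossy.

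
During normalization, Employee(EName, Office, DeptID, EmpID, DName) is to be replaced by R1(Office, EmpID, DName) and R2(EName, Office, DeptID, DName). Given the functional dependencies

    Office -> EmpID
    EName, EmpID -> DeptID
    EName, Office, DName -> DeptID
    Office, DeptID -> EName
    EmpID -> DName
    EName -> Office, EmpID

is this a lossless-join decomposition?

Yes

Common attributes: R1 ∩ R2 = {Office, DName}.
Closure of {Office, DName}: Office → EmpID applies, adding EmpID. So (Office, DName)⁺ = {Office, EmpID, DName}.
This closure contains every attribute of R1, so R1 ∩ R2 → R1. The join is lossless.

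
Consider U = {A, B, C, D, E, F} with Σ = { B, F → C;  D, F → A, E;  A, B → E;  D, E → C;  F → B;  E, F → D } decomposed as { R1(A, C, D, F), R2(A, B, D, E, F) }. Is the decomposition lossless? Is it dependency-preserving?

Lossless test: (A, D, F)⁺ = {A, B, C, D, E, F}, which contains all of one fragment — lossless.
Dependency preservation: the restricted closure of {D, E} across the fragments never reaches {C}, so D, E → C cannot be enforced without a join — not preserved.

lossless but not dependency-preserving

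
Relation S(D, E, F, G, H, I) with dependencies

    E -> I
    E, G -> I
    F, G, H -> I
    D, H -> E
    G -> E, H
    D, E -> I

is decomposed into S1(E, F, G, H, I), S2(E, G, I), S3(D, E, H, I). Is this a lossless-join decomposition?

No

Chase test. Columns are D, E, F, G, H, I; row i has aⱼ where attribute j ∈ Si, else bᵢⱼ.
Initial tableau (one row per fragment):
  row 1: b11 a2 a3 a4 a5 a6
  row 2: b21 a2 b23 a4 b25 a6
  row 3: a1 a2 b33 b34 a5 a6
Rows 1 and 2 agree on G; apply G→E, H and equate their E, H entries.
No row becomes fully distinguished — the join is lossy.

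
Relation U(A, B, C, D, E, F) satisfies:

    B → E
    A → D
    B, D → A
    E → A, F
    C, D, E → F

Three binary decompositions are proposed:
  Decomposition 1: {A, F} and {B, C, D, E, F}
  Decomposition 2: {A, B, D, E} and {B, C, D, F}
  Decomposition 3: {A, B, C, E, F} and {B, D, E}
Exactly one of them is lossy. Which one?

Decomposition 1

Decomposition 1: common = {F}, closure = {F} → lossy.
Decomposition 2: common = {B, D}, closure = {A, B, D, E, F} → lossless.
Decomposition 3: common = {B, E}, closure = {A, B, D, E, F} → lossless.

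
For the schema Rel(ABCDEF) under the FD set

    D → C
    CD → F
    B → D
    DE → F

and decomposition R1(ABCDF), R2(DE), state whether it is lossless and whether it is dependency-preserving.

Lossless test: (D)⁺ = {CDF}, which is a superkey of neither fragment — lossy.
Dependency preservation: DE → F is not contained in any single fragment, but the restricted closure of its left-hand side across the fragments still reaches the right-hand side; the remaining FDs each lie inside some fragment. All dependencies are preserved.

lossy but dependency-preserving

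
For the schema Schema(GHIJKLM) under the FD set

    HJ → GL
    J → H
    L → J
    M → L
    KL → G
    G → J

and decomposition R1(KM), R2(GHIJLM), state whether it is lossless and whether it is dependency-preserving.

Lossless test: (M)⁺ = {GHJLM}, which is a superkey of neither fragment — lossy.
Dependency preservation: KL → G is not contained in any single fragment, but the restricted closure of its left-hand side across the fragments still reaches the right-hand side; the remaining FDs each lie inside some fragment. All dependencies are preserved.

lossy but dependency-preserving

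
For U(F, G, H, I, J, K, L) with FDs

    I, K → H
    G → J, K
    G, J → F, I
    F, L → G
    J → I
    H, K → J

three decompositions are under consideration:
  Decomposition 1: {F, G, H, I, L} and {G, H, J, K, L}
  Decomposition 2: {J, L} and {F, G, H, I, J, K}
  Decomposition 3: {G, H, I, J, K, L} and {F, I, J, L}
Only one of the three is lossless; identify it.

Decomposition 1: common = {G, H, L}, closure = {F, G, H, I, J, K, L} → lossless.
Decomposition 2: common = {J}, closure = {I, J} → lossy.
Decomposition 3: common = {I, J, L}, closure = {I, J, L} → lossy.

Decomposition 1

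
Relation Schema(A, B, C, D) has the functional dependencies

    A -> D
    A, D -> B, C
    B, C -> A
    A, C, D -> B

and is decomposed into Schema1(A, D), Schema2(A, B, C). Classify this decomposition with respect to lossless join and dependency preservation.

Lossless test: (A)⁺ = {A, B, C, D}, which contains all of one fragment — lossless.
Dependency preservation: A, D → B, C; A, C, D → B are not contained in any single fragment, but the restricted closure of each left-hand side across the fragments still reaches the right-hand side; the remaining FDs each lie inside some fragment. All dependencies are preserved.

lossless and dependency-preserving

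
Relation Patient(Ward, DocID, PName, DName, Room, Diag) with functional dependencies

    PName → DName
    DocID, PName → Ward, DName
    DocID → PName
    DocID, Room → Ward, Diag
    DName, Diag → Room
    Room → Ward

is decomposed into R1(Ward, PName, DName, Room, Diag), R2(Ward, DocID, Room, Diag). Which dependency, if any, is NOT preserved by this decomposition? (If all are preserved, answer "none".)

Check DocID → PName: no single fragment contains all of {DocID, PName}, and the restricted closure of {DocID} across the fragments never reaches {PName}.
PName → DName is preserved.
DocID, PName → Ward, DName is preserved.
DocID, Room → Ward, Diag is preserved.
DName, Diag → Room is preserved.
Room → Ward is preserved.

DocID → PName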